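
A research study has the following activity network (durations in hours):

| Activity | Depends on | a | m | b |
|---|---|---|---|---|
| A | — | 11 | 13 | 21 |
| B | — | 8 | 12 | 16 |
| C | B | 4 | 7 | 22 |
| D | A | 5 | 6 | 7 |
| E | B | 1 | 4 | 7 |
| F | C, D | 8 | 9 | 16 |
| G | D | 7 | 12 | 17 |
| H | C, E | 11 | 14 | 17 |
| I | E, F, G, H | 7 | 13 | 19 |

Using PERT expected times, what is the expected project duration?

te_A = (11 + 4·13 + 21)/6 = 84/6 = 14
te_B = (8 + 4·12 + 16)/6 = 72/6 = 12
te_C = (4 + 4·7 + 22)/6 = 54/6 = 9
te_D = (5 + 4·6 + 7)/6 = 36/6 = 6
te_E = (1 + 4·4 + 7)/6 = 24/6 = 4
te_F = (8 + 4·9 + 16)/6 = 60/6 = 10
te_G = (7 + 4·12 + 17)/6 = 72/6 = 12
te_H = (11 + 4·14 + 17)/6 = 84/6 = 14
te_I = (7 + 4·13 + 19)/6 = 78/6 = 13

Forward pass:
ES_A = 0; EF_A = 14
ES_B = 0; EF_B = 12
ES_C = 12; EF_C = 12+9 = 21
ES_D = 14; EF_D = 14+6 = 20
ES_E = 12; EF_E = 12+4 = 16
ES_F = max(EF_C=21, EF_D=20) = 21; EF_F = 21+10 = 31
ES_G = 20; EF_G = 20+12 = 32
ES_H = max(EF_C=21, EF_E=16) = 21; EF_H = 21+14 = 35
ES_I = max(EF_E=16, EF_F=31, EF_G=32, EF_H=35) = 35; EF_I = 35+13 = 48
Expected project duration μ = 48 hours. Critical path: B → C → H → I.

48 hours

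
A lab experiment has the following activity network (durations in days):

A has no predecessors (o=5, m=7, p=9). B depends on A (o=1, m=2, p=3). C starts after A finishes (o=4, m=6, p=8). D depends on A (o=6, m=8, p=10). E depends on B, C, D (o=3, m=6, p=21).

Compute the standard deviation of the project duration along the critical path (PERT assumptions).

te_A = (5 + 4·7 + 9)/6 = 42/6 = 7; σ²_A = ((9−5)/6)² = 0.444
te_B = (1 + 4·2 + 3)/6 = 12/6 = 2; σ²_B = ((3−1)/6)² = 0.111
te_C = (4 + 4·6 + 8)/6 = 36/6 = 6; σ²_C = ((8−4)/6)² = 0.444
te_D = (6 + 4·8 + 10)/6 = 48/6 = 8; σ²_D = ((10−6)/6)² = 0.444
te_E = (3 + 4·6 + 21)/6 = 48/6 = 8; σ²_E = ((21−3)/6)² = 9.000

Forward pass:
ES_A = 0; EF_A = 7
ES_B = 7; EF_B = 7+2 = 9
ES_C = 7; EF_C = 7+6 = 13
ES_D = 7; EF_D = 7+8 = 15
ES_E = max(EF_B=9, EF_C=13, EF_D=15) = 15; EF_E = 15+8 = 23
Expected project duration μ = 23 days. Critical path: A → D → E.

Variance along critical path = 0.444 + 0.444 + 9.000 = 9.889
σ = √9.889 = 3.145 days

3.14 days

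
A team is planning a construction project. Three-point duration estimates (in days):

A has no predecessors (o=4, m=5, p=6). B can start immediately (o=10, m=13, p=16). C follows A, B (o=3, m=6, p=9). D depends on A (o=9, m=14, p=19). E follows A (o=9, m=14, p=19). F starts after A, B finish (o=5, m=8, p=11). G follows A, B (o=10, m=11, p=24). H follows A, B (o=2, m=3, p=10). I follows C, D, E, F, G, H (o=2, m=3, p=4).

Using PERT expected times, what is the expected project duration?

29 days

te_A = (4 + 4·5 + 6)/6 = 30/6 = 5
te_B = (10 + 4·13 + 16)/6 = 78/6 = 13
te_C = (3 + 4·6 + 9)/6 = 36/6 = 6
te_D = (9 + 4·14 + 19)/6 = 84/6 = 14
te_E = (9 + 4·14 + 19)/6 = 84/6 = 14
te_F = (5 + 4·8 + 11)/6 = 48/6 = 8
te_G = (10 + 4·11 + 24)/6 = 78/6 = 13
te_H = (2 + 4·3 + 10)/6 = 24/6 = 4
te_I = (2 + 4·3 + 4)/6 = 18/6 = 3

Forward pass:
ES_A = 0; EF_A = 5
ES_B = 0; EF_B = 13
ES_C = max(EF_A=5, EF_B=13) = 13; EF_C = 13+6 = 19
ES_D = 5; EF_D = 5+14 = 19
ES_E = 5; EF_E = 5+14 = 19
ES_F = max(EF_A=5, EF_B=13) = 13; EF_F = 13+8 = 21
ES_G = max(EF_A=5, EF_B=13) = 13; EF_G = 13+13 = 26
ES_H = max(EF_A=5, EF_B=13) = 13; EF_H = 13+4 = 17
ES_I = max(EF_C=19, EF_D=19, EF_E=19, EF_F=21, EF_G=26, EF_H=17) = 26; EF_I = 26+3 = 29
Expected project duration μ = 29 days. Critical path: B → G → I.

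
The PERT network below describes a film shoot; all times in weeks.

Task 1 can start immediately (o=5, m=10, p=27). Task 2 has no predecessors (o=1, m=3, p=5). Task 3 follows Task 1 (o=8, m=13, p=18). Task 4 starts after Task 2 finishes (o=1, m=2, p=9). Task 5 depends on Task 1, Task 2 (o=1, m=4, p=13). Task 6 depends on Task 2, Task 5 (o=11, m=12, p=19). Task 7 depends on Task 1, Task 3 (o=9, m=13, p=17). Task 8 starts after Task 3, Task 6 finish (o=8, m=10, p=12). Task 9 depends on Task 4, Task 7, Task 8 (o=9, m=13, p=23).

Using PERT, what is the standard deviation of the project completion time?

te_Task 1 = (5 + 4·10 + 27)/6 = 72/6 = 12; σ²_Task 1 = ((27−5)/6)² = 13.444
te_Task 2 = (1 + 4·3 + 5)/6 = 18/6 = 3; σ²_Task 2 = ((5−1)/6)² = 0.444
te_Task 3 = (8 + 4·13 + 18)/6 = 78/6 = 13; σ²_Task 3 = ((18−8)/6)² = 2.778
te_Task 4 = (1 + 4·2 + 9)/6 = 18/6 = 3; σ²_Task 4 = ((9−1)/6)² = 1.778
te_Task 5 = (1 + 4·4 + 13)/6 = 30/6 = 5; σ²_Task 5 = ((13−1)/6)² = 4.000
te_Task 6 = (11 + 4·12 + 19)/6 = 78/6 = 13; σ²_Task 6 = ((19−11)/6)² = 1.778
te_Task 7 = (9 + 4·13 + 17)/6 = 78/6 = 13; σ²_Task 7 = ((17−9)/6)² = 1.778
te_Task 8 = (8 + 4·10 + 12)/6 = 60/6 = 10; σ²_Task 8 = ((12−8)/6)² = 0.444
te_Task 9 = (9 + 4·13 + 23)/6 = 84/6 = 14; σ²_Task 9 = ((23−9)/6)² = 5.444

Forward pass:
ES_Task 1 = 0; EF_Task 1 = 12
ES_Task 2 = 0; EF_Task 2 = 3
ES_Task 3 = 12; EF_Task 3 = 12+13 = 25
ES_Task 4 = 3; EF_Task 4 = 3+3 = 6
ES_Task 5 = max(EF_Task 1=12, EF_Task 2=3) = 12; EF_Task 5 = 12+5 = 17
ES_Task 6 = max(EF_Task 2=3, EF_Task 5=17) = 17; EF_Task 6 = 17+13 = 30
ES_Task 7 = max(EF_Task 1=12, EF_Task 3=25) = 25; EF_Task 7 = 25+13 = 38
ES_Task 8 = max(EF_Task 3=25, EF_Task 6=30) = 30; EF_Task 8 = 30+10 = 40
ES_Task 9 = max(EF_Task 4=6, EF_Task 7=38, EF_Task 8=40) = 40; EF_Task 9 = 40+14 = 54
Expected project duration μ = 54 weeks. Critical path: Task 1 → Task 5 → Task 6 → Task 8 → Task 9.

Variance along critical path = 13.444 + 4.000 + 1.778 + 0.444 + 5.444 = 25.111
σ = √25.111 = 5.011 weeks

5.01 weeks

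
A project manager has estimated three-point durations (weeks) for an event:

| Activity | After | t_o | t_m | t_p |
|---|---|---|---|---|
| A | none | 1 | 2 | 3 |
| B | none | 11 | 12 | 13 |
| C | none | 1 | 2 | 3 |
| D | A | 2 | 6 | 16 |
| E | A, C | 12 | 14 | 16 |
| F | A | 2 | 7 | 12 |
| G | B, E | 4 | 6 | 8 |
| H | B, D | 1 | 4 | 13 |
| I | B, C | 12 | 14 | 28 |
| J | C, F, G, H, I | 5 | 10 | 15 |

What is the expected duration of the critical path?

38 weeks

te_A = (1 + 4·2 + 3)/6 = 12/6 = 2
te_B = (11 + 4·12 + 13)/6 = 72/6 = 12
te_C = (1 + 4·2 + 3)/6 = 12/6 = 2
te_D = (2 + 4·6 + 16)/6 = 42/6 = 7
te_E = (12 + 4·14 + 16)/6 = 84/6 = 14
te_F = (2 + 4·7 + 12)/6 = 42/6 = 7
te_G = (4 + 4·6 + 8)/6 = 36/6 = 6
te_H = (1 + 4·4 + 13)/6 = 30/6 = 5
te_I = (12 + 4·14 + 28)/6 = 96/6 = 16
te_J = (5 + 4·10 + 15)/6 = 60/6 = 10

Forward pass:
ES_A = 0; EF_A = 2
ES_B = 0; EF_B = 12
ES_C = 0; EF_C = 2
ES_D = 2; EF_D = 2+7 = 9
ES_E = max(EF_A=2, EF_C=2) = 2; EF_E = 2+14 = 16
ES_F = 2; EF_F = 2+7 = 9
ES_G = max(EF_B=12, EF_E=16) = 16; EF_G = 16+6 = 22
ES_H = max(EF_B=12, EF_D=9) = 12; EF_H = 12+5 = 17
ES_I = max(EF_B=12, EF_C=2) = 12; EF_I = 12+16 = 28
ES_J = max(EF_C=2, EF_F=9, EF_G=22, EF_H=17, EF_I=28) = 28; EF_J = 28+10 = 38
Expected project duration μ = 38 weeks. Critical path: B → I → J.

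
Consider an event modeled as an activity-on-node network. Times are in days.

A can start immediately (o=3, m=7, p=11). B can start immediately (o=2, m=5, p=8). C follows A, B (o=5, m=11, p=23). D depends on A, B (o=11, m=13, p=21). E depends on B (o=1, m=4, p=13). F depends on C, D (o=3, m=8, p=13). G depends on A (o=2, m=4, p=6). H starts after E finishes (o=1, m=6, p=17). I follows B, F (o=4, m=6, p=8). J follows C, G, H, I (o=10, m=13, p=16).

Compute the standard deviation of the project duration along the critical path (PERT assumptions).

te_A = (3 + 4·7 + 11)/6 = 42/6 = 7; σ²_A = ((11−3)/6)² = 1.778
te_B = (2 + 4·5 + 8)/6 = 30/6 = 5; σ²_B = ((8−2)/6)² = 1.000
te_C = (5 + 4·11 + 23)/6 = 72/6 = 12; σ²_C = ((23−5)/6)² = 9.000
te_D = (11 + 4·13 + 21)/6 = 84/6 = 14; σ²_D = ((21−11)/6)² = 2.778
te_E = (1 + 4·4 + 13)/6 = 30/6 = 5; σ²_E = ((13−1)/6)² = 4.000
te_F = (3 + 4·8 + 13)/6 = 48/6 = 8; σ²_F = ((13−3)/6)² = 2.778
te_G = (2 + 4·4 + 6)/6 = 24/6 = 4; σ²_G = ((6−2)/6)² = 0.444
te_H = (1 + 4·6 + 17)/6 = 42/6 = 7; σ²_H = ((17−1)/6)² = 7.111
te_I = (4 + 4·6 + 8)/6 = 36/6 = 6; σ²_I = ((8−4)/6)² = 0.444
te_J = (10 + 4·13 + 16)/6 = 78/6 = 13; σ²_J = ((16−10)/6)² = 1.000

Forward pass:
ES_A = 0; EF_A = 7
ES_B = 0; EF_B = 5
ES_C = max(EF_A=7, EF_B=5) = 7; EF_C = 7+12 = 19
ES_D = max(EF_A=7, EF_B=5) = 7; EF_D = 7+14 = 21
ES_E = 5; EF_E = 5+5 = 10
ES_F = max(EF_C=19, EF_D=21) = 21; EF_F = 21+8 = 29
ES_G = 7; EF_G = 7+4 = 11
ES_H = 10; EF_H = 10+7 = 17
ES_I = max(EF_B=5, EF_F=29) = 29; EF_I = 29+6 = 35
ES_J = max(EF_C=19, EF_G=11, EF_H=17, EF_I=35) = 35; EF_J = 35+13 = 48
Expected project duration μ = 48 days. Critical path: A → D → F → I → J.

Variance along critical path = 1.778 + 2.778 + 2.778 + 0.444 + 1.000 = 8.778
σ = √8.778 = 2.963 days

2.96 days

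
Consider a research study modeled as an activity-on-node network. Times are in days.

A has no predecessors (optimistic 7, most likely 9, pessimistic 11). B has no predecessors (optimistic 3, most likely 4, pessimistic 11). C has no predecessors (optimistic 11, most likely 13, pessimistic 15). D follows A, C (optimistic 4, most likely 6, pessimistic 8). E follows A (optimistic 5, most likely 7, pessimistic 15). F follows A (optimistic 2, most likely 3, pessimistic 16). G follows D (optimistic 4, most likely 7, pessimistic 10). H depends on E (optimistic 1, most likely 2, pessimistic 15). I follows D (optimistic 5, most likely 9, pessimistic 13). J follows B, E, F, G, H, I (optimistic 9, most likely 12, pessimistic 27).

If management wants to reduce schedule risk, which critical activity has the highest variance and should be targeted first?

te_A = (7 + 4·9 + 11)/6 = 54/6 = 9; σ²_A = ((11−7)/6)² = 0.444
te_B = (3 + 4·4 + 11)/6 = 30/6 = 5; σ²_B = ((11−3)/6)² = 1.778
te_C = (11 + 4·13 + 15)/6 = 78/6 = 13; σ²_C = ((15−11)/6)² = 0.444
te_D = (4 + 4·6 + 8)/6 = 36/6 = 6; σ²_D = ((8−4)/6)² = 0.444
te_E = (5 + 4·7 + 15)/6 = 48/6 = 8; σ²_E = ((15−5)/6)² = 2.778
te_F = (2 + 4·3 + 16)/6 = 30/6 = 5; σ²_F = ((16−2)/6)² = 5.444
te_G = (4 + 4·7 + 10)/6 = 42/6 = 7; σ²_G = ((10−4)/6)² = 1.000
te_H = (1 + 4·2 + 15)/6 = 24/6 = 4; σ²_H = ((15−1)/6)² = 5.444
te_I = (5 + 4·9 + 13)/6 = 54/6 = 9; σ²_I = ((13−5)/6)² = 1.778
te_J = (9 + 4·12 + 27)/6 = 84/6 = 14; σ²_J = ((27−9)/6)² = 9.000

Forward pass:
ES_A = 0; EF_A = 9
ES_B = 0; EF_B = 5
ES_C = 0; EF_C = 13
ES_D = max(EF_A=9, EF_C=13) = 13; EF_D = 13+6 = 19
ES_E = 9; EF_E = 9+8 = 17
ES_F = 9; EF_F = 9+5 = 14
ES_G = 19; EF_G = 19+7 = 26
ES_H = 17; EF_H = 17+4 = 21
ES_I = 19; EF_I = 19+9 = 28
ES_J = max(EF_B=5, EF_E=17, EF_F=14, EF_G=26, EF_H=21, EF_I=28) = 28; EF_J = 28+14 = 42
Expected project duration μ = 42 days. Critical path: C → D → I → J.

Variances on critical path: σ²_C=0.444, σ²_D=0.444, σ²_I=1.778, σ²_J=9.000.
Largest is σ²_J = 9.000.

J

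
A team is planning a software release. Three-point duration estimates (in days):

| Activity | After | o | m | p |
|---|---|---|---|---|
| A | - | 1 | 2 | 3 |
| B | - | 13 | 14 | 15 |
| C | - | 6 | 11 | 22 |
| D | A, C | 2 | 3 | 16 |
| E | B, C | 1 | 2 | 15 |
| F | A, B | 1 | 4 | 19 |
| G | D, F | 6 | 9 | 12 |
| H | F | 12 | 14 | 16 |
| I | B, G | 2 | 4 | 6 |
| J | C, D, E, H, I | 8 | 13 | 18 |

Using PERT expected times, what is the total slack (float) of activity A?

12 days

te_A = (1 + 4·2 + 3)/6 = 12/6 = 2
te_B = (13 + 4·14 + 15)/6 = 84/6 = 14
te_C = (6 + 4·11 + 22)/6 = 72/6 = 12
te_D = (2 + 4·3 + 16)/6 = 30/6 = 5
te_E = (1 + 4·2 + 15)/6 = 24/6 = 4
te_F = (1 + 4·4 + 19)/6 = 36/6 = 6
te_G = (6 + 4·9 + 12)/6 = 54/6 = 9
te_H = (12 + 4·14 + 16)/6 = 84/6 = 14
te_I = (2 + 4·4 + 6)/6 = 24/6 = 4
te_J = (8 + 4·13 + 18)/6 = 78/6 = 13

Forward pass:
ES_A = 0; EF_A = 2
ES_B = 0; EF_B = 14
ES_C = 0; EF_C = 12
ES_D = max(EF_A=2, EF_C=12) = 12; EF_D = 12+5 = 17
ES_E = max(EF_B=14, EF_C=12) = 14; EF_E = 14+4 = 18
ES_F = max(EF_A=2, EF_B=14) = 14; EF_F = 14+6 = 20
ES_G = max(EF_D=17, EF_F=20) = 20; EF_G = 20+9 = 29
ES_H = 20; EF_H = 20+14 = 34
ES_I = max(EF_B=14, EF_G=29) = 29; EF_I = 29+4 = 33
ES_J = max(EF_C=12, EF_D=17, EF_E=18, EF_H=34, EF_I=33) = 34; EF_J = 34+13 = 47
Expected project duration μ = 47 days. Critical path: B → F → H → J.

Backward pass:
LF_J = 47; LS_J = 47−13 = 34
LF_I = LS_J = 34; LS_I = 34−4 = 30
LF_H = LS_J = 34; LS_H = 34−14 = 20
LF_G = LS_I = 30; LS_G = 30−9 = 21
LF_F = min(LS_G=21, LS_H=20) = 20; LS_F = 20−6 = 14
LF_E = LS_J = 34; LS_E = 34−4 = 30
LF_D = min(LS_G=21, LS_J=34) = 21; LS_D = 21−5 = 16
LF_C = min(LS_D=16, LS_E=30, LS_J=34) = 16; LS_C = 16−12 = 4
LF_B = min(LS_E=30, LS_F=14, LS_I=30) = 14; LS_B = 14−14 = 0
LF_A = min(LS_D=16, LS_F=14) = 14; LS_A = 14−2 = 12
Slack_A = LS_A − ES_A = 12 − 0 = 12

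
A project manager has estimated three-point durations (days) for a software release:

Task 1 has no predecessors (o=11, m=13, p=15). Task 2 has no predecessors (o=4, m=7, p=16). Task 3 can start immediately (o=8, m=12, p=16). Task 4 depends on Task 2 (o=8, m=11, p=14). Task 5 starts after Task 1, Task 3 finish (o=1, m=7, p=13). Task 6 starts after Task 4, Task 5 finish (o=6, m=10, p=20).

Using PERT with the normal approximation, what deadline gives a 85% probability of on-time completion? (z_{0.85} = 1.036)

34.3 days

te_Task 1 = (11 + 4·13 + 15)/6 = 78/6 = 13; σ²_Task 1 = ((15−11)/6)² = 0.444
te_Task 2 = (4 + 4·7 + 16)/6 = 48/6 = 8; σ²_Task 2 = ((16−4)/6)² = 4.000
te_Task 3 = (8 + 4·12 + 16)/6 = 72/6 = 12; σ²_Task 3 = ((16−8)/6)² = 1.778
te_Task 4 = (8 + 4·11 + 14)/6 = 66/6 = 11; σ²_Task 4 = ((14−8)/6)² = 1.000
te_Task 5 = (1 + 4·7 + 13)/6 = 42/6 = 7; σ²_Task 5 = ((13−1)/6)² = 4.000
te_Task 6 = (6 + 4·10 + 20)/6 = 66/6 = 11; σ²_Task 6 = ((20−6)/6)² = 5.444

Forward pass:
ES_Task 1 = 0; EF_Task 1 = 13
ES_Task 2 = 0; EF_Task 2 = 8
ES_Task 3 = 0; EF_Task 3 = 12
ES_Task 4 = 8; EF_Task 4 = 8+11 = 19
ES_Task 5 = max(EF_Task 1=13, EF_Task 3=12) = 13; EF_Task 5 = 13+7 = 20
ES_Task 6 = max(EF_Task 4=19, EF_Task 5=20) = 20; EF_Task 6 = 20+11 = 31
Expected project duration μ = 31 days. Critical path: Task 1 → Task 5 → Task 6.

Variance along critical path = 0.444 + 4.000 + 5.444 = 9.889; σ = 3.145 days.
D = μ + z·σ = 31 + 1.036·3.145 = 34.3 days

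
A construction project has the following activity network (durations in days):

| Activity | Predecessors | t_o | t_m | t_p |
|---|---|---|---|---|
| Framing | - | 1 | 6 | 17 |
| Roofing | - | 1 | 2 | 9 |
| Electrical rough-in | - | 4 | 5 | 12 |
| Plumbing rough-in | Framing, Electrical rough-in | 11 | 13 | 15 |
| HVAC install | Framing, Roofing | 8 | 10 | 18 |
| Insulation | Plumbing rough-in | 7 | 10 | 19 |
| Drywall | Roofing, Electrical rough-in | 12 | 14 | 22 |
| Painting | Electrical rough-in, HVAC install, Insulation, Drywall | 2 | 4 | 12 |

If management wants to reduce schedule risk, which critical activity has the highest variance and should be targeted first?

Framing

te_Framing = (1 + 4·6 + 17)/6 = 42/6 = 7; σ²_Framing = ((17−1)/6)² = 7.111
te_Roofing = (1 + 4·2 + 9)/6 = 18/6 = 3; σ²_Roofing = ((9−1)/6)² = 1.778
te_Electrical rough-in = (4 + 4·5 + 12)/6 = 36/6 = 6; σ²_Electrical rough-in = ((12−4)/6)² = 1.778
te_Plumbing rough-in = (11 + 4·13 + 15)/6 = 78/6 = 13; σ²_Plumbing rough-in = ((15−11)/6)² = 0.444
te_HVAC install = (8 + 4·10 + 18)/6 = 66/6 = 11; σ²_HVAC install = ((18−8)/6)² = 2.778
te_Insulation = (7 + 4·10 + 19)/6 = 66/6 = 11; σ²_Insulation = ((19−7)/6)² = 4.000
te_Drywall = (12 + 4·14 + 22)/6 = 90/6 = 15; σ²_Drywall = ((22−12)/6)² = 2.778
te_Painting = (2 + 4·4 + 12)/6 = 30/6 = 5; σ²_Painting = ((12−2)/6)² = 2.778

Forward pass:
ES_Framing = 0; EF_Framing = 7
ES_Roofing = 0; EF_Roofing = 3
ES_Electrical rough-in = 0; EF_Electrical rough-in = 6
ES_Plumbing rough-in = max(EF_Framing=7, EF_Electrical rough-in=6) = 7; EF_Plumbing rough-in = 7+13 = 20
ES_HVAC install = max(EF_Framing=7, EF_Roofing=3) = 7; EF_HVAC install = 7+11 = 18
ES_Insulation = 20; EF_Insulation = 20+11 = 31
ES_Drywall = max(EF_Roofing=3, EF_Electrical rough-in=6) = 6; EF_Drywall = 6+15 = 21
ES_Painting = max(EF_Electrical rough-in=6, EF_HVAC install=18, EF_Insulation=31, EF_Drywall=21) = 31; EF_Painting = 31+5 = 36
Expected project duration μ = 36 days. Critical path: Framing → Plumbing rough-in → Insulation → Painting.

Variances on critical path: σ²_Framing=7.111, σ²_Plumbing rough-in=0.444, σ²_Insulation=4.000, σ²_Painting=2.778.
Largest is σ²_Framing = 7.111.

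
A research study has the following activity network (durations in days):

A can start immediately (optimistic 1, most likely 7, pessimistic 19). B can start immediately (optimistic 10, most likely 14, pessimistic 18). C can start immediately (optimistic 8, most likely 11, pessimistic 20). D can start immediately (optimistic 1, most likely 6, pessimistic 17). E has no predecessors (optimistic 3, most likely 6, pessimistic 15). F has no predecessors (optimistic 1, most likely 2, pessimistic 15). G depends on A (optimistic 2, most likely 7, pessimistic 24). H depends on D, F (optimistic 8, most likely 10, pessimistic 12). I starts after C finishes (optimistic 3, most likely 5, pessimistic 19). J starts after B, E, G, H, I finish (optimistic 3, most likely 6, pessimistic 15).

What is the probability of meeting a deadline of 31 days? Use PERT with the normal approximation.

te_A = (1 + 4·7 + 19)/6 = 48/6 = 8; σ²_A = ((19−1)/6)² = 9.000
te_B = (10 + 4·14 + 18)/6 = 84/6 = 14; σ²_B = ((18−10)/6)² = 1.778
te_C = (8 + 4·11 + 20)/6 = 72/6 = 12; σ²_C = ((20−8)/6)² = 4.000
te_D = (1 + 4·6 + 17)/6 = 42/6 = 7; σ²_D = ((17−1)/6)² = 7.111
te_E = (3 + 4·6 + 15)/6 = 42/6 = 7; σ²_E = ((15−3)/6)² = 4.000
te_F = (1 + 4·2 + 15)/6 = 24/6 = 4; σ²_F = ((15−1)/6)² = 5.444
te_G = (2 + 4·7 + 24)/6 = 54/6 = 9; σ²_G = ((24−2)/6)² = 13.444
te_H = (8 + 4·10 + 12)/6 = 60/6 = 10; σ²_H = ((12−8)/6)² = 0.444
te_I = (3 + 4·5 + 19)/6 = 42/6 = 7; σ²_I = ((19−3)/6)² = 7.111
te_J = (3 + 4·6 + 15)/6 = 42/6 = 7; σ²_J = ((15−3)/6)² = 4.000

Forward pass:
ES_A = 0; EF_A = 8
ES_B = 0; EF_B = 14
ES_C = 0; EF_C = 12
ES_D = 0; EF_D = 7
ES_E = 0; EF_E = 7
ES_F = 0; EF_F = 4
ES_G = 8; EF_G = 8+9 = 17
ES_H = max(EF_D=7, EF_F=4) = 7; EF_H = 7+10 = 17
ES_I = 12; EF_I = 12+7 = 19
ES_J = max(EF_B=14, EF_E=7, EF_G=17, EF_H=17, EF_I=19) = 19; EF_J = 19+7 = 26
Expected project duration μ = 26 days. Critical path: C → I → J.

Variance along critical path = 4.000 + 7.111 + 4.000 = 15.111; σ = √15.111 = 3.887 days.
Z = (31 − 26) / 3.887 = 1.286
P(T ≤ 31) = Φ(1.286) ≈ 0.901

0.901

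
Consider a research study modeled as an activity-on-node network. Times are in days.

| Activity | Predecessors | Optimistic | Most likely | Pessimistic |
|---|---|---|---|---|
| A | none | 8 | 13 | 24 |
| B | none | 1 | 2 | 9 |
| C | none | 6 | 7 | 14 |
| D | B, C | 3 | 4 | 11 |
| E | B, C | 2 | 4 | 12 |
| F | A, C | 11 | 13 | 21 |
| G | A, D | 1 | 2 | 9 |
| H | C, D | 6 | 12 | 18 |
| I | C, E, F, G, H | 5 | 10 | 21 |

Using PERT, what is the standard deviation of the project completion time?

te_A = (8 + 4·13 + 24)/6 = 84/6 = 14; σ²_A = ((24−8)/6)² = 7.111
te_B = (1 + 4·2 + 9)/6 = 18/6 = 3; σ²_B = ((9−1)/6)² = 1.778
te_C = (6 + 4·7 + 14)/6 = 48/6 = 8; σ²_C = ((14−6)/6)² = 1.778
te_D = (3 + 4·4 + 11)/6 = 30/6 = 5; σ²_D = ((11−3)/6)² = 1.778
te_E = (2 + 4·4 + 12)/6 = 30/6 = 5; σ²_E = ((12−2)/6)² = 2.778
te_F = (11 + 4·13 + 21)/6 = 84/6 = 14; σ²_F = ((21−11)/6)² = 2.778
te_G = (1 + 4·2 + 9)/6 = 18/6 = 3; σ²_G = ((9−1)/6)² = 1.778
te_H = (6 + 4·12 + 18)/6 = 72/6 = 12; σ²_H = ((18−6)/6)² = 4.000
te_I = (5 + 4·10 + 21)/6 = 66/6 = 11; σ²_I = ((21−5)/6)² = 7.111

Forward pass:
ES_A = 0; EF_A = 14
ES_B = 0; EF_B = 3
ES_C = 0; EF_C = 8
ES_D = max(EF_B=3, EF_C=8) = 8; EF_D = 8+5 = 13
ES_E = max(EF_B=3, EF_C=8) = 8; EF_E = 8+5 = 13
ES_F = max(EF_A=14, EF_C=8) = 14; EF_F = 14+14 = 28
ES_G = max(EF_A=14, EF_D=13) = 14; EF_G = 14+3 = 17
ES_H = max(EF_C=8, EF_D=13) = 13; EF_H = 13+12 = 25
ES_I = max(EF_C=8, EF_E=13, EF_F=28, EF_G=17, EF_H=25) = 28; EF_I = 28+11 = 39
Expected project duration μ = 39 days. Critical path: A → F → I.

Variance along critical path = 7.111 + 2.778 + 7.111 = 17.000
σ = √17.000 = 4.123 days

4.12 days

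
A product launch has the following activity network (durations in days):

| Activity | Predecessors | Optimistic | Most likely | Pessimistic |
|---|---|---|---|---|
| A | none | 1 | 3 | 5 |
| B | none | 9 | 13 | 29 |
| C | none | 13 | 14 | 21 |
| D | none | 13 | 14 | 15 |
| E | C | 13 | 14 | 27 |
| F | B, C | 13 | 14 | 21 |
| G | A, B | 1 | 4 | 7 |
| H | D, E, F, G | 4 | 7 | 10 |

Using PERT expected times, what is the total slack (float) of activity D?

te_A = (1 + 4·3 + 5)/6 = 18/6 = 3
te_B = (9 + 4·13 + 29)/6 = 90/6 = 15
te_C = (13 + 4·14 + 21)/6 = 90/6 = 15
te_D = (13 + 4·14 + 15)/6 = 84/6 = 14
te_E = (13 + 4·14 + 27)/6 = 96/6 = 16
te_F = (13 + 4·14 + 21)/6 = 90/6 = 15
te_G = (1 + 4·4 + 7)/6 = 24/6 = 4
te_H = (4 + 4·7 + 10)/6 = 42/6 = 7

Forward pass:
ES_A = 0; EF_A = 3
ES_B = 0; EF_B = 15
ES_C = 0; EF_C = 15
ES_D = 0; EF_D = 14
ES_E = 15; EF_E = 15+16 = 31
ES_F = max(EF_B=15, EF_C=15) = 15; EF_F = 15+15 = 30
ES_G = max(EF_A=3, EF_B=15) = 15; EF_G = 15+4 = 19
ES_H = max(EF_D=14, EF_E=31, EF_F=30, EF_G=19) = 31; EF_H = 31+7 = 38
Expected project duration μ = 38 days. Critical path: C → E → H.

Backward pass:
LF_H = 38; LS_H = 38−7 = 31
LF_G = LS_H = 31; LS_G = 31−4 = 27
LF_F = LS_H = 31; LS_F = 31−15 = 16
LF_E = LS_H = 31; LS_E = 31−16 = 15
LF_D = LS_H = 31; LS_D = 31−14 = 17
LF_C = min(LS_E=15, LS_F=16) = 15; LS_C = 15−15 = 0
LF_B = min(LS_F=16, LS_G=27) = 16; LS_B = 16−15 = 1
LF_A = LS_G = 27; LS_A = 27−3 = 24
Slack_D = LS_D − ES_D = 17 − 0 = 17

17 days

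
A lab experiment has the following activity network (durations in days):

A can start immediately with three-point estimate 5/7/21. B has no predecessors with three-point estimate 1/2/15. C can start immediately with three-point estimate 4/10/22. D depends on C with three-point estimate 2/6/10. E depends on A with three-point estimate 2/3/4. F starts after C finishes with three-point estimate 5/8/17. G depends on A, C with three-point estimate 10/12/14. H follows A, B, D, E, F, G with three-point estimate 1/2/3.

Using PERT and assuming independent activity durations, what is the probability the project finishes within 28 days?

te_A = (5 + 4·7 + 21)/6 = 54/6 = 9; σ²_A = ((21−5)/6)² = 7.111
te_B = (1 + 4·2 + 15)/6 = 24/6 = 4; σ²_B = ((15−1)/6)² = 5.444
te_C = (4 + 4·10 + 22)/6 = 66/6 = 11; σ²_C = ((22−4)/6)² = 9.000
te_D = (2 + 4·6 + 10)/6 = 36/6 = 6; σ²_D = ((10−2)/6)² = 1.778
te_E = (2 + 4·3 + 4)/6 = 18/6 = 3; σ²_E = ((4−2)/6)² = 0.111
te_F = (5 + 4·8 + 17)/6 = 54/6 = 9; σ²_F = ((17−5)/6)² = 4.000
te_G = (10 + 4·12 + 14)/6 = 72/6 = 12; σ²_G = ((14−10)/6)² = 0.444
te_H = (1 + 4·2 + 3)/6 = 12/6 = 2; σ²_H = ((3−1)/6)² = 0.111

Forward pass:
ES_A = 0; EF_A = 9
ES_B = 0; EF_B = 4
ES_C = 0; EF_C = 11
ES_D = 11; EF_D = 11+6 = 17
ES_E = 9; EF_E = 9+3 = 12
ES_F = 11; EF_F = 11+9 = 20
ES_G = max(EF_A=9, EF_C=11) = 11; EF_G = 11+12 = 23
ES_H = max(EF_A=9, EF_B=4, EF_D=17, EF_E=12, EF_F=20, EF_G=23) = 23; EF_H = 23+2 = 25
Expected project duration μ = 25 days. Critical path: C → G → H.

Variance along critical path = 9.000 + 0.444 + 0.111 = 9.556; σ = √9.556 = 3.091 days.
Z = (28 − 25) / 3.091 = 0.970
P(T ≤ 28) = Φ(0.970) ≈ 0.834

0.834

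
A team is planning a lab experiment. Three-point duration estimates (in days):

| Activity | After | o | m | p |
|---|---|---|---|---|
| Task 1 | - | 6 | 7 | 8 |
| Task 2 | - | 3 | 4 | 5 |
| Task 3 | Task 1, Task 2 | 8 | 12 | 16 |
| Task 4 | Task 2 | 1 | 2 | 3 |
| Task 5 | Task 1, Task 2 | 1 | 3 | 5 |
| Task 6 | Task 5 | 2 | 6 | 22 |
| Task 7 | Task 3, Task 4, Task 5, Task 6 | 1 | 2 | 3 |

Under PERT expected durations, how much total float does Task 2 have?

te_Task 1 = (6 + 4·7 + 8)/6 = 42/6 = 7
te_Task 2 = (3 + 4·4 + 5)/6 = 24/6 = 4
te_Task 3 = (8 + 4·12 + 16)/6 = 72/6 = 12
te_Task 4 = (1 + 4·2 + 3)/6 = 12/6 = 2
te_Task 5 = (1 + 4·3 + 5)/6 = 18/6 = 3
te_Task 6 = (2 + 4·6 + 22)/6 = 48/6 = 8
te_Task 7 = (1 + 4·2 + 3)/6 = 12/6 = 2

Forward pass:
ES_Task 1 = 0; EF_Task 1 = 7
ES_Task 2 = 0; EF_Task 2 = 4
ES_Task 3 = max(EF_Task 1=7, EF_Task 2=4) = 7; EF_Task 3 = 7+12 = 19
ES_Task 4 = 4; EF_Task 4 = 4+2 = 6
ES_Task 5 = max(EF_Task 1=7, EF_Task 2=4) = 7; EF_Task 5 = 7+3 = 10
ES_Task 6 = 10; EF_Task 6 = 10+8 = 18
ES_Task 7 = max(EF_Task 3=19, EF_Task 4=6, EF_Task 5=10, EF_Task 6=18) = 19; EF_Task 7 = 19+2 = 21
Expected project duration μ = 21 days. Critical path: Task 1 → Task 3 → Task 7.

Backward pass:
LF_Task 7 = 21; LS_Task 7 = 21−2 = 19
LF_Task 6 = LS_Task 7 = 19; LS_Task 6 = 19−8 = 11
LF_Task 5 = min(LS_Task 6=11, LS_Task 7=19) = 11; LS_Task 5 = 11−3 = 8
LF_Task 4 = LS_Task 7 = 19; LS_Task 4 = 19−2 = 17
LF_Task 3 = LS_Task 7 = 19; LS_Task 3 = 19−12 = 7
LF_Task 2 = min(LS_Task 3=7, LS_Task 4=17, LS_Task 5=8) = 7; LS_Task 2 = 7−4 = 3
LF_Task 1 = min(LS_Task 3=7, LS_Task 5=8) = 7; LS_Task 1 = 7−7 = 0
Slack_Task 2 = LS_Task 2 − ES_Task 2 = 3 − 0 = 3

3 days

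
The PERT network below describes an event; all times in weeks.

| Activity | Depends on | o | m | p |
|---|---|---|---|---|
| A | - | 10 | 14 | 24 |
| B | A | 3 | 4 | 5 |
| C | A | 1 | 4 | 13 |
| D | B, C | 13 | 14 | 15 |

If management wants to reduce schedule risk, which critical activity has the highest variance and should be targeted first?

A

te_A = (10 + 4·14 + 24)/6 = 90/6 = 15; σ²_A = ((24−10)/6)² = 5.444
te_B = (3 + 4·4 + 5)/6 = 24/6 = 4; σ²_B = ((5−3)/6)² = 0.111
te_C = (1 + 4·4 + 13)/6 = 30/6 = 5; σ²_C = ((13−1)/6)² = 4.000
te_D = (13 + 4·14 + 15)/6 = 84/6 = 14; σ²_D = ((15−13)/6)² = 0.111

Forward pass:
ES_A = 0; EF_A = 15
ES_B = 15; EF_B = 15+4 = 19
ES_C = 15; EF_C = 15+5 = 20
ES_D = max(EF_B=19, EF_C=20) = 20; EF_D = 20+14 = 34
Expected project duration μ = 34 weeks. Critical path: A → C → D.

Variances on critical path: σ²_A=5.444, σ²_C=4.000, σ²_D=0.111.
Largest is σ²_A = 5.444.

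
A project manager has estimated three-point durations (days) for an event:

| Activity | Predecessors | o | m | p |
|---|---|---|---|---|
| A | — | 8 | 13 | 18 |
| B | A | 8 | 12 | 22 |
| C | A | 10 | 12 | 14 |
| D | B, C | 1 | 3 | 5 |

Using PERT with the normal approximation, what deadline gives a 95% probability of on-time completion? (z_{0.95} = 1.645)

33.8 days

te_A = (8 + 4·13 + 18)/6 = 78/6 = 13; σ²_A = ((18−8)/6)² = 2.778
te_B = (8 + 4·12 + 22)/6 = 78/6 = 13; σ²_B = ((22−8)/6)² = 5.444
te_C = (10 + 4·12 + 14)/6 = 72/6 = 12; σ²_C = ((14−10)/6)² = 0.444
te_D = (1 + 4·3 + 5)/6 = 18/6 = 3; σ²_D = ((5−1)/6)² = 0.444

Forward pass:
ES_A = 0; EF_A = 13
ES_B = 13; EF_B = 13+13 = 26
ES_C = 13; EF_C = 13+12 = 25
ES_D = max(EF_B=26, EF_C=25) = 26; EF_D = 26+3 = 29
Expected project duration μ = 29 days. Critical path: A → B → D.

Variance along critical path = 2.778 + 5.444 + 0.444 = 8.667; σ = 2.944 days.
D = μ + z·σ = 29 + 1.645·2.944 = 33.8 days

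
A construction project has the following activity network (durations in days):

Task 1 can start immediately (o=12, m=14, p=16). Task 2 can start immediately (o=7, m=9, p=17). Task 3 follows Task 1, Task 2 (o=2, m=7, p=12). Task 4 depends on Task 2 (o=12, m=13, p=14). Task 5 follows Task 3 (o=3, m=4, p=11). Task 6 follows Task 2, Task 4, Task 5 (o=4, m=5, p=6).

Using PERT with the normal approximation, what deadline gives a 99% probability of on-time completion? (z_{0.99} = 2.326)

36.3 days

te_Task 1 = (12 + 4·14 + 16)/6 = 84/6 = 14; σ²_Task 1 = ((16−12)/6)² = 0.444
te_Task 2 = (7 + 4·9 + 17)/6 = 60/6 = 10; σ²_Task 2 = ((17−7)/6)² = 2.778
te_Task 3 = (2 + 4·7 + 12)/6 = 42/6 = 7; σ²_Task 3 = ((12−2)/6)² = 2.778
te_Task 4 = (12 + 4·13 + 14)/6 = 78/6 = 13; σ²_Task 4 = ((14−12)/6)² = 0.111
te_Task 5 = (3 + 4·4 + 11)/6 = 30/6 = 5; σ²_Task 5 = ((11−3)/6)² = 1.778
te_Task 6 = (4 + 4·5 + 6)/6 = 30/6 = 5; σ²_Task 6 = ((6−4)/6)² = 0.111

Forward pass:
ES_Task 1 = 0; EF_Task 1 = 14
ES_Task 2 = 0; EF_Task 2 = 10
ES_Task 3 = max(EF_Task 1=14, EF_Task 2=10) = 14; EF_Task 3 = 14+7 = 21
ES_Task 4 = 10; EF_Task 4 = 10+13 = 23
ES_Task 5 = 21; EF_Task 5 = 21+5 = 26
ES_Task 6 = max(EF_Task 2=10, EF_Task 4=23, EF_Task 5=26) = 26; EF_Task 6 = 26+5 = 31
Expected project duration μ = 31 days. Critical path: Task 1 → Task 3 → Task 5 → Task 6.

Variance along critical path = 0.444 + 2.778 + 1.778 + 0.111 = 5.111; σ = 2.261 days.
D = μ + z·σ = 31 + 2.326·2.261 = 36.3 days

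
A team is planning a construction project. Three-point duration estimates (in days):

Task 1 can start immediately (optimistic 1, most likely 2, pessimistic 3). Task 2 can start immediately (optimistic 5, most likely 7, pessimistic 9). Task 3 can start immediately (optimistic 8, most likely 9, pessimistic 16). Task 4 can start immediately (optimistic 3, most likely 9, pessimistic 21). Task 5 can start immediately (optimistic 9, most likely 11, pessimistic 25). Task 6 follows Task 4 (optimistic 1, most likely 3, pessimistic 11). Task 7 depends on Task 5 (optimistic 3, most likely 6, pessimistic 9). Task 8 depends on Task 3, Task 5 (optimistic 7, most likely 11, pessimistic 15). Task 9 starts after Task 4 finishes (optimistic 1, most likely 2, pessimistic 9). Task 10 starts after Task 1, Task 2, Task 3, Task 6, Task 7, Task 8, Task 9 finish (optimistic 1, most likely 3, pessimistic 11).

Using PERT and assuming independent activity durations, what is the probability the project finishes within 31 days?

te_Task 1 = (1 + 4·2 + 3)/6 = 12/6 = 2; σ²_Task 1 = ((3−1)/6)² = 0.111
te_Task 2 = (5 + 4·7 + 9)/6 = 42/6 = 7; σ²_Task 2 = ((9−5)/6)² = 0.444
te_Task 3 = (8 + 4·9 + 16)/6 = 60/6 = 10; σ²_Task 3 = ((16−8)/6)² = 1.778
te_Task 4 = (3 + 4·9 + 21)/6 = 60/6 = 10; σ²_Task 4 = ((21−3)/6)² = 9.000
te_Task 5 = (9 + 4·11 + 25)/6 = 78/6 = 13; σ²_Task 5 = ((25−9)/6)² = 7.111
te_Task 6 = (1 + 4·3 + 11)/6 = 24/6 = 4; σ²_Task 6 = ((11−1)/6)² = 2.778
te_Task 7 = (3 + 4·6 + 9)/6 = 36/6 = 6; σ²_Task 7 = ((9−3)/6)² = 1.000
te_Task 8 = (7 + 4·11 + 15)/6 = 66/6 = 11; σ²_Task 8 = ((15−7)/6)² = 1.778
te_Task 9 = (1 + 4·2 + 9)/6 = 18/6 = 3; σ²_Task 9 = ((9−1)/6)² = 1.778
te_Task 10 = (1 + 4·3 + 11)/6 = 24/6 = 4; σ²_Task 10 = ((11−1)/6)² = 2.778

Forward pass:
ES_Task 1 = 0; EF_Task 1 = 2
ES_Task 2 = 0; EF_Task 2 = 7
ES_Task 3 = 0; EF_Task 3 = 10
ES_Task 4 = 0; EF_Task 4 = 10
ES_Task 5 = 0; EF_Task 5 = 13
ES_Task 6 = 10; EF_Task 6 = 10+4 = 14
ES_Task 7 = 13; EF_Task 7 = 13+6 = 19
ES_Task 8 = max(EF_Task 3=10, EF_Task 5=13) = 13; EF_Task 8 = 13+11 = 24
ES_Task 9 = 10; EF_Task 9 = 10+3 = 13
ES_Task 10 = max(EF_Task 1=2, EF_Task 2=7, EF_Task 3=10, EF_Task 6=14, EF_Task 7=19, EF_Task 8=24, EF_Task 9=13) = 24; EF_Task 10 = 24+4 = 28
Expected project duration μ = 28 days. Critical path: Task 5 → Task 8 → Task 10.

Variance along critical path = 7.111 + 1.778 + 2.778 = 11.667; σ = √11.667 = 3.416 days.
Z = (31 − 28) / 3.416 = 0.878
P(T ≤ 31) = Φ(0.878) ≈ 0.810

0.810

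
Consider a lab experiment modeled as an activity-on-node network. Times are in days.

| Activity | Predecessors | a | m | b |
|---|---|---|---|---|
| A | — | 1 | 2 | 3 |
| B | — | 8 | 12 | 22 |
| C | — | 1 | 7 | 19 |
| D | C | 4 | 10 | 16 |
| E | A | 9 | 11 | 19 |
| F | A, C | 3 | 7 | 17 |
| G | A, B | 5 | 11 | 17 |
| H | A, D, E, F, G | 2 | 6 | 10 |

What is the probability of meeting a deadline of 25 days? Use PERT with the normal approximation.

0.068

te_A = (1 + 4·2 + 3)/6 = 12/6 = 2; σ²_A = ((3−1)/6)² = 0.111
te_B = (8 + 4·12 + 22)/6 = 78/6 = 13; σ²_B = ((22−8)/6)² = 5.444
te_C = (1 + 4·7 + 19)/6 = 48/6 = 8; σ²_C = ((19−1)/6)² = 9.000
te_D = (4 + 4·10 + 16)/6 = 60/6 = 10; σ²_D = ((16−4)/6)² = 4.000
te_E = (9 + 4·11 + 19)/6 = 72/6 = 12; σ²_E = ((19−9)/6)² = 2.778
te_F = (3 + 4·7 + 17)/6 = 48/6 = 8; σ²_F = ((17−3)/6)² = 5.444
te_G = (5 + 4·11 + 17)/6 = 66/6 = 11; σ²_G = ((17−5)/6)² = 4.000
te_H = (2 + 4·6 + 10)/6 = 36/6 = 6; σ²_H = ((10−2)/6)² = 1.778

Forward pass:
ES_A = 0; EF_A = 2
ES_B = 0; EF_B = 13
ES_C = 0; EF_C = 8
ES_D = 8; EF_D = 8+10 = 18
ES_E = 2; EF_E = 2+12 = 14
ES_F = max(EF_A=2, EF_C=8) = 8; EF_F = 8+8 = 16
ES_G = max(EF_A=2, EF_B=13) = 13; EF_G = 13+11 = 24
ES_H = max(EF_A=2, EF_D=18, EF_E=14, EF_F=16, EF_G=24) = 24; EF_H = 24+6 = 30
Expected project duration μ = 30 days. Critical path: B → G → H.

Variance along critical path = 5.444 + 4.000 + 1.778 = 11.222; σ = √11.222 = 3.350 days.
Z = (25 − 30) / 3.350 = -1.493
P(T ≤ 25) = Φ(-1.493) ≈ 0.068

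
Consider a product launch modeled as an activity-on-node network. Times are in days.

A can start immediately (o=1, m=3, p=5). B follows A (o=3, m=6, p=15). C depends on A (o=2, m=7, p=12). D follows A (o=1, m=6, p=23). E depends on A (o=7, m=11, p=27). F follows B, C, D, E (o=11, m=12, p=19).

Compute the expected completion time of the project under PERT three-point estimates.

29 days

te_A = (1 + 4·3 + 5)/6 = 18/6 = 3
te_B = (3 + 4·6 + 15)/6 = 42/6 = 7
te_C = (2 + 4·7 + 12)/6 = 42/6 = 7
te_D = (1 + 4·6 + 23)/6 = 48/6 = 8
te_E = (7 + 4·11 + 27)/6 = 78/6 = 13
te_F = (11 + 4·12 + 19)/6 = 78/6 = 13

Forward pass:
ES_A = 0; EF_A = 3
ES_B = 3; EF_B = 3+7 = 10
ES_C = 3; EF_C = 3+7 = 10
ES_D = 3; EF_D = 3+8 = 11
ES_E = 3; EF_E = 3+13 = 16
ES_F = max(EF_B=10, EF_C=10, EF_D=11, EF_E=16) = 16; EF_F = 16+13 = 29
Expected project duration μ = 29 days. Critical path: A → E → F.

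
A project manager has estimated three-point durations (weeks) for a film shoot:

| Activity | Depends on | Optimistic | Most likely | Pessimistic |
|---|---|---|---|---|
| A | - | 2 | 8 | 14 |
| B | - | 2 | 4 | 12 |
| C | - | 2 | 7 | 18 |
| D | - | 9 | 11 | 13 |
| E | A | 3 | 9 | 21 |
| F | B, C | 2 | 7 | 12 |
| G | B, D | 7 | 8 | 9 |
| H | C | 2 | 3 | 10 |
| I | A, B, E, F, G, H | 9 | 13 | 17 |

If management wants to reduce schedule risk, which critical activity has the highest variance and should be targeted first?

I

te_A = (2 + 4·8 + 14)/6 = 48/6 = 8; σ²_A = ((14−2)/6)² = 4.000
te_B = (2 + 4·4 + 12)/6 = 30/6 = 5; σ²_B = ((12−2)/6)² = 2.778
te_C = (2 + 4·7 + 18)/6 = 48/6 = 8; σ²_C = ((18−2)/6)² = 7.111
te_D = (9 + 4·11 + 13)/6 = 66/6 = 11; σ²_D = ((13−9)/6)² = 0.444
te_E = (3 + 4·9 + 21)/6 = 60/6 = 10; σ²_E = ((21−3)/6)² = 9.000
te_F = (2 + 4·7 + 12)/6 = 42/6 = 7; σ²_F = ((12−2)/6)² = 2.778
te_G = (7 + 4·8 + 9)/6 = 48/6 = 8; σ²_G = ((9−7)/6)² = 0.111
te_H = (2 + 4·3 + 10)/6 = 24/6 = 4; σ²_H = ((10−2)/6)² = 1.778
te_I = (9 + 4·13 + 17)/6 = 78/6 = 13; σ²_I = ((17−9)/6)² = 1.778

Forward pass:
ES_A = 0; EF_A = 8
ES_B = 0; EF_B = 5
ES_C = 0; EF_C = 8
ES_D = 0; EF_D = 11
ES_E = 8; EF_E = 8+10 = 18
ES_F = max(EF_B=5, EF_C=8) = 8; EF_F = 8+7 = 15
ES_G = max(EF_B=5, EF_D=11) = 11; EF_G = 11+8 = 19
ES_H = 8; EF_H = 8+4 = 12
ES_I = max(EF_A=8, EF_B=5, EF_E=18, EF_F=15, EF_G=19, EF_H=12) = 19; EF_I = 19+13 = 32
Expected project duration μ = 32 weeks. Critical path: D → G → I.

Variances on critical path: σ²_D=0.444, σ²_G=0.111, σ²_I=1.778.
Largest is σ²_I = 1.778.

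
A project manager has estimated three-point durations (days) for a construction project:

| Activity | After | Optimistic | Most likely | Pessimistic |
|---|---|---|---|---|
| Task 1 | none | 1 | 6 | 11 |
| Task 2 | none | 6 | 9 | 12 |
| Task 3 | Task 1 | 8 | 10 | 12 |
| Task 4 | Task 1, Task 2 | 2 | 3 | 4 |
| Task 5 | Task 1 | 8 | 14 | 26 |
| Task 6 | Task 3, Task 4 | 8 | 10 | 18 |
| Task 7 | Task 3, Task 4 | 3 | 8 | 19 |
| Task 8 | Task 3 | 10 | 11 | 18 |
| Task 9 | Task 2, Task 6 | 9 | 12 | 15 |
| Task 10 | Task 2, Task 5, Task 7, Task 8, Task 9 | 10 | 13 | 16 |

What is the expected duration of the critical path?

52 days

te_Task 1 = (1 + 4·6 + 11)/6 = 36/6 = 6
te_Task 2 = (6 + 4·9 + 12)/6 = 54/6 = 9
te_Task 3 = (8 + 4·10 + 12)/6 = 60/6 = 10
te_Task 4 = (2 + 4·3 + 4)/6 = 18/6 = 3
te_Task 5 = (8 + 4·14 + 26)/6 = 90/6 = 15
te_Task 6 = (8 + 4·10 + 18)/6 = 66/6 = 11
te_Task 7 = (3 + 4·8 + 19)/6 = 54/6 = 9
te_Task 8 = (10 + 4·11 + 18)/6 = 72/6 = 12
te_Task 9 = (9 + 4·12 + 15)/6 = 72/6 = 12
te_Task 10 = (10 + 4·13 + 16)/6 = 78/6 = 13

Forward pass:
ES_Task 1 = 0; EF_Task 1 = 6
ES_Task 2 = 0; EF_Task 2 = 9
ES_Task 3 = 6; EF_Task 3 = 6+10 = 16
ES_Task 4 = max(EF_Task 1=6, EF_Task 2=9) = 9; EF_Task 4 = 9+3 = 12
ES_Task 5 = 6; EF_Task 5 = 6+15 = 21
ES_Task 6 = max(EF_Task 3=16, EF_Task 4=12) = 16; EF_Task 6 = 16+11 = 27
ES_Task 7 = max(EF_Task 3=16, EF_Task 4=12) = 16; EF_Task 7 = 16+9 = 25
ES_Task 8 = 16; EF_Task 8 = 16+12 = 28
ES_Task 9 = max(EF_Task 2=9, EF_Task 6=27) = 27; EF_Task 9 = 27+12 = 39
ES_Task 10 = max(EF_Task 2=9, EF_Task 5=21, EF_Task 7=25, EF_Task 8=28, EF_Task 9=39) = 39; EF_Task 10 = 39+13 = 52
Expected project duration μ = 52 days. Critical path: Task 1 → Task 3 → Task 6 → Task 9 → Task 10.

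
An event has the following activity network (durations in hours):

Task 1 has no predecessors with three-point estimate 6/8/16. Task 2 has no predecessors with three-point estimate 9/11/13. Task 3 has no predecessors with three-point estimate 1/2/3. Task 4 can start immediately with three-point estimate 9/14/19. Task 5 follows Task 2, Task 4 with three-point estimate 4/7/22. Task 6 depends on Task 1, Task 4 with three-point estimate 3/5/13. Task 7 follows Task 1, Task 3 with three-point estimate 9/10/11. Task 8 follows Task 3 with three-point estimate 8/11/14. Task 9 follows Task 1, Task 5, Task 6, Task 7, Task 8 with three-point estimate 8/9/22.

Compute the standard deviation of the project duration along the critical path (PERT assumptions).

te_Task 1 = (6 + 4·8 + 16)/6 = 54/6 = 9; σ²_Task 1 = ((16−6)/6)² = 2.778
te_Task 2 = (9 + 4·11 + 13)/6 = 66/6 = 11; σ²_Task 2 = ((13−9)/6)² = 0.444
te_Task 3 = (1 + 4·2 + 3)/6 = 12/6 = 2; σ²_Task 3 = ((3−1)/6)² = 0.111
te_Task 4 = (9 + 4·14 + 19)/6 = 84/6 = 14; σ²_Task 4 = ((19−9)/6)² = 2.778
te_Task 5 = (4 + 4·7 + 22)/6 = 54/6 = 9; σ²_Task 5 = ((22−4)/6)² = 9.000
te_Task 6 = (3 + 4·5 + 13)/6 = 36/6 = 6; σ²_Task 6 = ((13−3)/6)² = 2.778
te_Task 7 = (9 + 4·10 + 11)/6 = 60/6 = 10; σ²_Task 7 = ((11−9)/6)² = 0.111
te_Task 8 = (8 + 4·11 + 14)/6 = 66/6 = 11; σ²_Task 8 = ((14−8)/6)² = 1.000
te_Task 9 = (8 + 4·9 + 22)/6 = 66/6 = 11; σ²_Task 9 = ((22−8)/6)² = 5.444

Forward pass:
ES_Task 1 = 0; EF_Task 1 = 9
ES_Task 2 = 0; EF_Task 2 = 11
ES_Task 3 = 0; EF_Task 3 = 2
ES_Task 4 = 0; EF_Task 4 = 14
ES_Task 5 = max(EF_Task 2=11, EF_Task 4=14) = 14; EF_Task 5 = 14+9 = 23
ES_Task 6 = max(EF_Task 1=9, EF_Task 4=14) = 14; EF_Task 6 = 14+6 = 20
ES_Task 7 = max(EF_Task 1=9, EF_Task 3=2) = 9; EF_Task 7 = 9+10 = 19
ES_Task 8 = 2; EF_Task 8 = 2+11 = 13
ES_Task 9 = max(EF_Task 1=9, EF_Task 5=23, EF_Task 6=20, EF_Task 7=19, EF_Task 8=13) = 23; EF_Task 9 = 23+11 = 34
Expected project duration μ = 34 hours. Critical path: Task 4 → Task 5 → Task 9.

Variance along critical path = 2.778 + 9.000 + 5.444 = 17.222
σ = √17.222 = 4.150 hours

4.15 hours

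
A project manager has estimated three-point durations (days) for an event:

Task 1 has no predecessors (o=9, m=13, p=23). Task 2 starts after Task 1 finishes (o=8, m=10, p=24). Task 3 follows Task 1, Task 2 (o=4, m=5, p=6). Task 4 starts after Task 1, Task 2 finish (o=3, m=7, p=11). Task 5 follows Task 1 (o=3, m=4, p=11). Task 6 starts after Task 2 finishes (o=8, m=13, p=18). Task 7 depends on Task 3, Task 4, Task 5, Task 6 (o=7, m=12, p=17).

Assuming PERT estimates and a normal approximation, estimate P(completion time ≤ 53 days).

te_Task 1 = (9 + 4·13 + 23)/6 = 84/6 = 14; σ²_Task 1 = ((23−9)/6)² = 5.444
te_Task 2 = (8 + 4·10 + 24)/6 = 72/6 = 12; σ²_Task 2 = ((24−8)/6)² = 7.111
te_Task 3 = (4 + 4·5 + 6)/6 = 30/6 = 5; σ²_Task 3 = ((6−4)/6)² = 0.111
te_Task 4 = (3 + 4·7 + 11)/6 = 42/6 = 7; σ²_Task 4 = ((11−3)/6)² = 1.778
te_Task 5 = (3 + 4·4 + 11)/6 = 30/6 = 5; σ²_Task 5 = ((11−3)/6)² = 1.778
te_Task 6 = (8 + 4·13 + 18)/6 = 78/6 = 13; σ²_Task 6 = ((18−8)/6)² = 2.778
te_Task 7 = (7 + 4·12 + 17)/6 = 72/6 = 12; σ²_Task 7 = ((17−7)/6)² = 2.778

Forward pass:
ES_Task 1 = 0; EF_Task 1 = 14
ES_Task 2 = 14; EF_Task 2 = 14+12 = 26
ES_Task 3 = max(EF_Task 1=14, EF_Task 2=26) = 26; EF_Task 3 = 26+5 = 31
ES_Task 4 = max(EF_Task 1=14, EF_Task 2=26) = 26; EF_Task 4 = 26+7 = 33
ES_Task 5 = 14; EF_Task 5 = 14+5 = 19
ES_Task 6 = 26; EF_Task 6 = 26+13 = 39
ES_Task 7 = max(EF_Task 3=31, EF_Task 4=33, EF_Task 5=19, EF_Task 6=39) = 39; EF_Task 7 = 39+12 = 51
Expected project duration μ = 51 days. Critical path: Task 1 → Task 2 → Task 6 → Task 7.

Variance along critical path = 5.444 + 7.111 + 2.778 + 2.778 = 18.111; σ = √18.111 = 4.256 days.
Z = (53 − 51) / 4.256 = 0.470
P(T ≤ 53) = Φ(0.470) ≈ 0.681

0.681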